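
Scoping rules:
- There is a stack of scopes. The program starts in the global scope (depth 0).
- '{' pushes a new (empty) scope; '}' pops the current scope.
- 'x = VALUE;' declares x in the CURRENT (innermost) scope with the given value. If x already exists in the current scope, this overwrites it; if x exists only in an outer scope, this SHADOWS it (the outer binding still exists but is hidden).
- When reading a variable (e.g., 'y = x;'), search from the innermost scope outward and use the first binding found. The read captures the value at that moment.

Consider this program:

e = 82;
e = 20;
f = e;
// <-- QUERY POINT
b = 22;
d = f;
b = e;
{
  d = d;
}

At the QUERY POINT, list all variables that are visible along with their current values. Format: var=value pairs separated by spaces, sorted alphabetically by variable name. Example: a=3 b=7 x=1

Step 1: declare e=82 at depth 0
Step 2: declare e=20 at depth 0
Step 3: declare f=(read e)=20 at depth 0
Visible at query point: e=20 f=20

Answer: e=20 f=20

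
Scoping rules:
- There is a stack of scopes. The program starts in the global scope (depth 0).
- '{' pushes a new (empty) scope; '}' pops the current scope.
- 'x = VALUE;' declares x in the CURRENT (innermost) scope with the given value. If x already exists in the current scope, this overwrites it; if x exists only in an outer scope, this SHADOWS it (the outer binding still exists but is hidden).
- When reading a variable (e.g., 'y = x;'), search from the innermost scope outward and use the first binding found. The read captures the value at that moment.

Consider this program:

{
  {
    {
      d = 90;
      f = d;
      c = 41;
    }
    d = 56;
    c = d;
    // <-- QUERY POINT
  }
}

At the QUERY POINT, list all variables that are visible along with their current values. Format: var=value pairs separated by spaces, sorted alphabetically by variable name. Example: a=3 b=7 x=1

Answer: c=56 d=56

Derivation:
Step 1: enter scope (depth=1)
Step 2: enter scope (depth=2)
Step 3: enter scope (depth=3)
Step 4: declare d=90 at depth 3
Step 5: declare f=(read d)=90 at depth 3
Step 6: declare c=41 at depth 3
Step 7: exit scope (depth=2)
Step 8: declare d=56 at depth 2
Step 9: declare c=(read d)=56 at depth 2
Visible at query point: c=56 d=56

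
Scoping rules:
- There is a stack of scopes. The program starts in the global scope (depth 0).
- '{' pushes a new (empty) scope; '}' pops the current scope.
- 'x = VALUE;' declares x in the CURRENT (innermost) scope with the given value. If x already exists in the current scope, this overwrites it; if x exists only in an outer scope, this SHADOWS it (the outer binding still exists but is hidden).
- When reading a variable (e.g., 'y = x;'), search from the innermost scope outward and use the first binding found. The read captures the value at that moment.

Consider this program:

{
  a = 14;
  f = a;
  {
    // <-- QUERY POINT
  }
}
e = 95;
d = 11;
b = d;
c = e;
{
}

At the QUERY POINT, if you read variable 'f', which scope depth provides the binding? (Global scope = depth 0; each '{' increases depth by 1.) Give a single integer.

Answer: 1

Derivation:
Step 1: enter scope (depth=1)
Step 2: declare a=14 at depth 1
Step 3: declare f=(read a)=14 at depth 1
Step 4: enter scope (depth=2)
Visible at query point: a=14 f=14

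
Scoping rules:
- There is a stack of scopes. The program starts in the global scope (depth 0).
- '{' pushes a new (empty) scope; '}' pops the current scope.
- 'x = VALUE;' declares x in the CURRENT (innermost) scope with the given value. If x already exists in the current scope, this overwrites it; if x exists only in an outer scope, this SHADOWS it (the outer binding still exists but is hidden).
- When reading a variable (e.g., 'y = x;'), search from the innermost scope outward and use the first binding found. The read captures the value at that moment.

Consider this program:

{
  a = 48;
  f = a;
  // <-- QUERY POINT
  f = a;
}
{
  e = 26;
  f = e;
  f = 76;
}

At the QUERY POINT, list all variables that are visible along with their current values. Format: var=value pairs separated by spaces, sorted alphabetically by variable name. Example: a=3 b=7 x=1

Answer: a=48 f=48

Derivation:
Step 1: enter scope (depth=1)
Step 2: declare a=48 at depth 1
Step 3: declare f=(read a)=48 at depth 1
Visible at query point: a=48 f=48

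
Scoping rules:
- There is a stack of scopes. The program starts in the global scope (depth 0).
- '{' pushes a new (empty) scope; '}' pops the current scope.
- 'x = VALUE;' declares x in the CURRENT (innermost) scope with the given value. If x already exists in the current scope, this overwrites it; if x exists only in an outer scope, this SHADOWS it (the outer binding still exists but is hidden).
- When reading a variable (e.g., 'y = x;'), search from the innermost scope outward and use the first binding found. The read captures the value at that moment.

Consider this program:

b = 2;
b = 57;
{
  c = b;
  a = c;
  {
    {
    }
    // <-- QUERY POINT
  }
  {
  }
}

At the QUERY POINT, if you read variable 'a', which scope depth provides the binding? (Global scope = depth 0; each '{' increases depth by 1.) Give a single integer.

Answer: 1

Derivation:
Step 1: declare b=2 at depth 0
Step 2: declare b=57 at depth 0
Step 3: enter scope (depth=1)
Step 4: declare c=(read b)=57 at depth 1
Step 5: declare a=(read c)=57 at depth 1
Step 6: enter scope (depth=2)
Step 7: enter scope (depth=3)
Step 8: exit scope (depth=2)
Visible at query point: a=57 b=57 c=57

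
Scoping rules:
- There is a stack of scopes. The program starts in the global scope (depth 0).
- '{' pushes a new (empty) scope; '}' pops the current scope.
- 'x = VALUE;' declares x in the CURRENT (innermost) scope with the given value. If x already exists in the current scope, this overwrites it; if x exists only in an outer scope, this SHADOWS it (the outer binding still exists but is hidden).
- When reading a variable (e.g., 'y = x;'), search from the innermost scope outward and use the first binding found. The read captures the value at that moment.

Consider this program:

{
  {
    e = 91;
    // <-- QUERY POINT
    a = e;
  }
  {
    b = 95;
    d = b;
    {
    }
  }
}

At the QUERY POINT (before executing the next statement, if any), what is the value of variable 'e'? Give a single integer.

Answer: 91

Derivation:
Step 1: enter scope (depth=1)
Step 2: enter scope (depth=2)
Step 3: declare e=91 at depth 2
Visible at query point: e=91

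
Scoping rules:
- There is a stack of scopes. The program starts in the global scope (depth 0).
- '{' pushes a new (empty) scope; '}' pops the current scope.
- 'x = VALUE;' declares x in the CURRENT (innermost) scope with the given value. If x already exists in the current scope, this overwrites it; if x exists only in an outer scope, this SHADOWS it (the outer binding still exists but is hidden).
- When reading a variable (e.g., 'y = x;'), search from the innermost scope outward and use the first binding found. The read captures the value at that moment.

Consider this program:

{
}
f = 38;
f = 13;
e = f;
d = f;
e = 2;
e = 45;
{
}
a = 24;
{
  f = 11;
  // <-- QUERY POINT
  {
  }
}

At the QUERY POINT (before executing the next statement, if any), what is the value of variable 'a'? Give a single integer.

Answer: 24

Derivation:
Step 1: enter scope (depth=1)
Step 2: exit scope (depth=0)
Step 3: declare f=38 at depth 0
Step 4: declare f=13 at depth 0
Step 5: declare e=(read f)=13 at depth 0
Step 6: declare d=(read f)=13 at depth 0
Step 7: declare e=2 at depth 0
Step 8: declare e=45 at depth 0
Step 9: enter scope (depth=1)
Step 10: exit scope (depth=0)
Step 11: declare a=24 at depth 0
Step 12: enter scope (depth=1)
Step 13: declare f=11 at depth 1
Visible at query point: a=24 d=13 e=45 f=11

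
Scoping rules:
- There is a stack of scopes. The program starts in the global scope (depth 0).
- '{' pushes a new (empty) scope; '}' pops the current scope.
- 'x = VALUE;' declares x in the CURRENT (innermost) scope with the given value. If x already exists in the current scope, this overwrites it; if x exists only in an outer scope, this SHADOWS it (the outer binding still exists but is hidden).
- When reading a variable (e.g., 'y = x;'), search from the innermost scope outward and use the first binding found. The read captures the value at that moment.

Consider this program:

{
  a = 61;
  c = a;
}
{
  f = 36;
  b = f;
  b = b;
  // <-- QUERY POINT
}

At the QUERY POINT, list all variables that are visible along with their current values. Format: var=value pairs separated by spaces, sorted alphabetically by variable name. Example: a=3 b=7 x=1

Answer: b=36 f=36

Derivation:
Step 1: enter scope (depth=1)
Step 2: declare a=61 at depth 1
Step 3: declare c=(read a)=61 at depth 1
Step 4: exit scope (depth=0)
Step 5: enter scope (depth=1)
Step 6: declare f=36 at depth 1
Step 7: declare b=(read f)=36 at depth 1
Step 8: declare b=(read b)=36 at depth 1
Visible at query point: b=36 f=36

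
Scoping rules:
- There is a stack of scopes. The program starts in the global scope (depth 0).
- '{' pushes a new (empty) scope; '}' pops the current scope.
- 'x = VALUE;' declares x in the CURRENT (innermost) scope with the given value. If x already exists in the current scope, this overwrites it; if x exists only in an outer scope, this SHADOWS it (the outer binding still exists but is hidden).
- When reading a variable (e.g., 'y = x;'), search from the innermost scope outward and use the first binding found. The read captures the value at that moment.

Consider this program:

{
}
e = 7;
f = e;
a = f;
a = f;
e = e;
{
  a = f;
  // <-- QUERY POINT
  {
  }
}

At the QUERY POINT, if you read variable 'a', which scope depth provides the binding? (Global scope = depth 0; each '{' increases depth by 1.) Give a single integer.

Step 1: enter scope (depth=1)
Step 2: exit scope (depth=0)
Step 3: declare e=7 at depth 0
Step 4: declare f=(read e)=7 at depth 0
Step 5: declare a=(read f)=7 at depth 0
Step 6: declare a=(read f)=7 at depth 0
Step 7: declare e=(read e)=7 at depth 0
Step 8: enter scope (depth=1)
Step 9: declare a=(read f)=7 at depth 1
Visible at query point: a=7 e=7 f=7

Answer: 1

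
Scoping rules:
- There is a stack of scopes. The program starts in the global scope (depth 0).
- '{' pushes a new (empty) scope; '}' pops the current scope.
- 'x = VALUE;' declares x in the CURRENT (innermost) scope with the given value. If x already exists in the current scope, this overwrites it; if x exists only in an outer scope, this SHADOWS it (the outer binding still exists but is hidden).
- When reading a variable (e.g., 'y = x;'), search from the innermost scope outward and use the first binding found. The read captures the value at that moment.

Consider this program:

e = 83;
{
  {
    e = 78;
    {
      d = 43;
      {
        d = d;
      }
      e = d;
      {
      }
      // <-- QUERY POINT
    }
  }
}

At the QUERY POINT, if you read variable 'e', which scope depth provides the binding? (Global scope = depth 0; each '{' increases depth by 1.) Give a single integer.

Step 1: declare e=83 at depth 0
Step 2: enter scope (depth=1)
Step 3: enter scope (depth=2)
Step 4: declare e=78 at depth 2
Step 5: enter scope (depth=3)
Step 6: declare d=43 at depth 3
Step 7: enter scope (depth=4)
Step 8: declare d=(read d)=43 at depth 4
Step 9: exit scope (depth=3)
Step 10: declare e=(read d)=43 at depth 3
Step 11: enter scope (depth=4)
Step 12: exit scope (depth=3)
Visible at query point: d=43 e=43

Answer: 3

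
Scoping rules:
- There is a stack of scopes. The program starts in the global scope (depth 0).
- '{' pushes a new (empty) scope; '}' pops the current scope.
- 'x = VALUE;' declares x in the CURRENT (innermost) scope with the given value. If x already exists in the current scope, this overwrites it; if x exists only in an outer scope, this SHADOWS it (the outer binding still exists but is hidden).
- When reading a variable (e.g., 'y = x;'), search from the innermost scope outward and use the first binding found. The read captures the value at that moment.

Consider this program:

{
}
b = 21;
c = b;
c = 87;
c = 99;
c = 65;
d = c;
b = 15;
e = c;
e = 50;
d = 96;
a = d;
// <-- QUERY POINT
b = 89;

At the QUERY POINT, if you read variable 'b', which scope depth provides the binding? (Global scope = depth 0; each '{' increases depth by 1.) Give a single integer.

Answer: 0

Derivation:
Step 1: enter scope (depth=1)
Step 2: exit scope (depth=0)
Step 3: declare b=21 at depth 0
Step 4: declare c=(read b)=21 at depth 0
Step 5: declare c=87 at depth 0
Step 6: declare c=99 at depth 0
Step 7: declare c=65 at depth 0
Step 8: declare d=(read c)=65 at depth 0
Step 9: declare b=15 at depth 0
Step 10: declare e=(read c)=65 at depth 0
Step 11: declare e=50 at depth 0
Step 12: declare d=96 at depth 0
Step 13: declare a=(read d)=96 at depth 0
Visible at query point: a=96 b=15 c=65 d=96 e=50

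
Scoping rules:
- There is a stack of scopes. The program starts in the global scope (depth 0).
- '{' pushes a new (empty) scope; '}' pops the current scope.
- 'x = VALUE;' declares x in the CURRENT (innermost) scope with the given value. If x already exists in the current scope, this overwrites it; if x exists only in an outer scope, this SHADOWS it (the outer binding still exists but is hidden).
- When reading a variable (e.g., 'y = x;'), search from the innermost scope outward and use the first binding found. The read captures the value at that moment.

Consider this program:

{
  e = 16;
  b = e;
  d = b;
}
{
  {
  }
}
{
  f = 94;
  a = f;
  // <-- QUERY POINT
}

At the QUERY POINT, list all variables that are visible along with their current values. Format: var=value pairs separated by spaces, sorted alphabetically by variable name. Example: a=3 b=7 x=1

Step 1: enter scope (depth=1)
Step 2: declare e=16 at depth 1
Step 3: declare b=(read e)=16 at depth 1
Step 4: declare d=(read b)=16 at depth 1
Step 5: exit scope (depth=0)
Step 6: enter scope (depth=1)
Step 7: enter scope (depth=2)
Step 8: exit scope (depth=1)
Step 9: exit scope (depth=0)
Step 10: enter scope (depth=1)
Step 11: declare f=94 at depth 1
Step 12: declare a=(read f)=94 at depth 1
Visible at query point: a=94 f=94

Answer: a=94 f=94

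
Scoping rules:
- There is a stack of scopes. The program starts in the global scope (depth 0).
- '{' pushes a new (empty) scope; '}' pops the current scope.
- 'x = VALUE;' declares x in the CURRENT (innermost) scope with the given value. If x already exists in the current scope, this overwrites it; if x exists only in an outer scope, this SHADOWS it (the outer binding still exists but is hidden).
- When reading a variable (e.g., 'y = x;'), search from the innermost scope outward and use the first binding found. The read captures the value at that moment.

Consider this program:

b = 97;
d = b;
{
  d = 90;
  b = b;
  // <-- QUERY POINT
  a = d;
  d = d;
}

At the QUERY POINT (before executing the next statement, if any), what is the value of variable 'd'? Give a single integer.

Step 1: declare b=97 at depth 0
Step 2: declare d=(read b)=97 at depth 0
Step 3: enter scope (depth=1)
Step 4: declare d=90 at depth 1
Step 5: declare b=(read b)=97 at depth 1
Visible at query point: b=97 d=90

Answer: 90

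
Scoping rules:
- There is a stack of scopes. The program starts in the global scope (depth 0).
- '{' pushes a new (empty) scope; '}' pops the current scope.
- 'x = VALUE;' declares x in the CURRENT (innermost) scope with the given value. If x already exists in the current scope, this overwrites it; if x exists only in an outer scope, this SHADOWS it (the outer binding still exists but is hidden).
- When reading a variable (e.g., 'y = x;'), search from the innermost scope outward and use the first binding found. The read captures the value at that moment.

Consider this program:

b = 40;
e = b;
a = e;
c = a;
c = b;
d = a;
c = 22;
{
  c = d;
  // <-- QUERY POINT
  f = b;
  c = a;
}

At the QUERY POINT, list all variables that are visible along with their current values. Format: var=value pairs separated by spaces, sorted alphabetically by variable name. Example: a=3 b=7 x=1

Answer: a=40 b=40 c=40 d=40 e=40

Derivation:
Step 1: declare b=40 at depth 0
Step 2: declare e=(read b)=40 at depth 0
Step 3: declare a=(read e)=40 at depth 0
Step 4: declare c=(read a)=40 at depth 0
Step 5: declare c=(read b)=40 at depth 0
Step 6: declare d=(read a)=40 at depth 0
Step 7: declare c=22 at depth 0
Step 8: enter scope (depth=1)
Step 9: declare c=(read d)=40 at depth 1
Visible at query point: a=40 b=40 c=40 d=40 e=40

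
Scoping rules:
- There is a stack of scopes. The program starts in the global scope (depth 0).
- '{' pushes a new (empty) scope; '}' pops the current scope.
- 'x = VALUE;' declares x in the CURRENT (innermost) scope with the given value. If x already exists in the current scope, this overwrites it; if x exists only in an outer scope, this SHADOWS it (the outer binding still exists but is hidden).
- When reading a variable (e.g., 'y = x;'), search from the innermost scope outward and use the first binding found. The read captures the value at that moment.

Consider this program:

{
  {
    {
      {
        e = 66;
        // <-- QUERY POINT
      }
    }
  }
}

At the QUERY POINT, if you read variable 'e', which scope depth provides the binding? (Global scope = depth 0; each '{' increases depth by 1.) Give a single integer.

Answer: 4

Derivation:
Step 1: enter scope (depth=1)
Step 2: enter scope (depth=2)
Step 3: enter scope (depth=3)
Step 4: enter scope (depth=4)
Step 5: declare e=66 at depth 4
Visible at query point: e=66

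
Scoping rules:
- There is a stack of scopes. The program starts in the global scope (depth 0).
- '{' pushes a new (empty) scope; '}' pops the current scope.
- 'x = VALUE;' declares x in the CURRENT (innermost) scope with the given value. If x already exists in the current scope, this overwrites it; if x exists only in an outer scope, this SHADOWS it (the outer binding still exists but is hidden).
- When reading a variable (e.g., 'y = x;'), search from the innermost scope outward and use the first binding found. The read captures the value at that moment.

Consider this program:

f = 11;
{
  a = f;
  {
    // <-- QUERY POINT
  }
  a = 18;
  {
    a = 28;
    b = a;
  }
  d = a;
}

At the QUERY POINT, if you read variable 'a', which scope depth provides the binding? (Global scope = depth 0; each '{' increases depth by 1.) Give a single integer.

Answer: 1

Derivation:
Step 1: declare f=11 at depth 0
Step 2: enter scope (depth=1)
Step 3: declare a=(read f)=11 at depth 1
Step 4: enter scope (depth=2)
Visible at query point: a=11 f=11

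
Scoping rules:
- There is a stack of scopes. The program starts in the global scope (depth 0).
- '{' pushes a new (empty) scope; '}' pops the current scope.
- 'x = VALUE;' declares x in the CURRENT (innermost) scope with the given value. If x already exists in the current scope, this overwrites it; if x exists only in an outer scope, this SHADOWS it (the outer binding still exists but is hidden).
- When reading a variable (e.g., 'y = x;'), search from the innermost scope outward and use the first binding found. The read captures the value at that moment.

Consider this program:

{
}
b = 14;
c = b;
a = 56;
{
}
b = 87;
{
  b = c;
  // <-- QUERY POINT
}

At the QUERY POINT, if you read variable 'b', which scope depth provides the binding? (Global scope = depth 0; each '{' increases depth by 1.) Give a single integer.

Step 1: enter scope (depth=1)
Step 2: exit scope (depth=0)
Step 3: declare b=14 at depth 0
Step 4: declare c=(read b)=14 at depth 0
Step 5: declare a=56 at depth 0
Step 6: enter scope (depth=1)
Step 7: exit scope (depth=0)
Step 8: declare b=87 at depth 0
Step 9: enter scope (depth=1)
Step 10: declare b=(read c)=14 at depth 1
Visible at query point: a=56 b=14 c=14

Answer: 1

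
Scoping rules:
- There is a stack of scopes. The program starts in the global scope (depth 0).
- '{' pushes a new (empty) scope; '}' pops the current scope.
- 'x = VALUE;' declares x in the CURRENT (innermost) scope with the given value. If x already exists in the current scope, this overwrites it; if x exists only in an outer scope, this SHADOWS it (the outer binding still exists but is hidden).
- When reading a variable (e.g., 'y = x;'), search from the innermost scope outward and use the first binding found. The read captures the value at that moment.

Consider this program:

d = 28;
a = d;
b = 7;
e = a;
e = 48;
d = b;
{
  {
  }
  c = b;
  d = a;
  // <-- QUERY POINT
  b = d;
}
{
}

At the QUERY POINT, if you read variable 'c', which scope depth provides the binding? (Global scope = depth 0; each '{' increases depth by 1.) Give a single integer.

Step 1: declare d=28 at depth 0
Step 2: declare a=(read d)=28 at depth 0
Step 3: declare b=7 at depth 0
Step 4: declare e=(read a)=28 at depth 0
Step 5: declare e=48 at depth 0
Step 6: declare d=(read b)=7 at depth 0
Step 7: enter scope (depth=1)
Step 8: enter scope (depth=2)
Step 9: exit scope (depth=1)
Step 10: declare c=(read b)=7 at depth 1
Step 11: declare d=(read a)=28 at depth 1
Visible at query point: a=28 b=7 c=7 d=28 e=48

Answer: 1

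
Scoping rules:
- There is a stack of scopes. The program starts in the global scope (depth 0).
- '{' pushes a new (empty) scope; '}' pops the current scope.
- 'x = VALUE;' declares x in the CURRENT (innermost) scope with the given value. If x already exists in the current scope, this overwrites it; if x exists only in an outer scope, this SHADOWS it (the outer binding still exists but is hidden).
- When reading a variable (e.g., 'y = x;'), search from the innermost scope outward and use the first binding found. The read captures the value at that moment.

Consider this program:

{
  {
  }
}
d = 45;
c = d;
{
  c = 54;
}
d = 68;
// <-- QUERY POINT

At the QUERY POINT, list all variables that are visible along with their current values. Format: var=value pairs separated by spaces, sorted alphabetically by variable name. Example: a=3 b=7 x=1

Step 1: enter scope (depth=1)
Step 2: enter scope (depth=2)
Step 3: exit scope (depth=1)
Step 4: exit scope (depth=0)
Step 5: declare d=45 at depth 0
Step 6: declare c=(read d)=45 at depth 0
Step 7: enter scope (depth=1)
Step 8: declare c=54 at depth 1
Step 9: exit scope (depth=0)
Step 10: declare d=68 at depth 0
Visible at query point: c=45 d=68

Answer: c=45 d=68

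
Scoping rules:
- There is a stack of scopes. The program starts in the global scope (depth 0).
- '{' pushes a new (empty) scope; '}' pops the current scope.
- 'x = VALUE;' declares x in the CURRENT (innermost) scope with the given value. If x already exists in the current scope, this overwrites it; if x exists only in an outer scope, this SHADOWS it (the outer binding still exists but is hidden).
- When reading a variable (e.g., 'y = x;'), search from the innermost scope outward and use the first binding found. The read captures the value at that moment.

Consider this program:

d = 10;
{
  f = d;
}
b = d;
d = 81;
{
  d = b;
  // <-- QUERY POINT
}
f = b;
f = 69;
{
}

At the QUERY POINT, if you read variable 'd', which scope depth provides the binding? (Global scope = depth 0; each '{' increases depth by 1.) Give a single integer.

Step 1: declare d=10 at depth 0
Step 2: enter scope (depth=1)
Step 3: declare f=(read d)=10 at depth 1
Step 4: exit scope (depth=0)
Step 5: declare b=(read d)=10 at depth 0
Step 6: declare d=81 at depth 0
Step 7: enter scope (depth=1)
Step 8: declare d=(read b)=10 at depth 1
Visible at query point: b=10 d=10

Answer: 1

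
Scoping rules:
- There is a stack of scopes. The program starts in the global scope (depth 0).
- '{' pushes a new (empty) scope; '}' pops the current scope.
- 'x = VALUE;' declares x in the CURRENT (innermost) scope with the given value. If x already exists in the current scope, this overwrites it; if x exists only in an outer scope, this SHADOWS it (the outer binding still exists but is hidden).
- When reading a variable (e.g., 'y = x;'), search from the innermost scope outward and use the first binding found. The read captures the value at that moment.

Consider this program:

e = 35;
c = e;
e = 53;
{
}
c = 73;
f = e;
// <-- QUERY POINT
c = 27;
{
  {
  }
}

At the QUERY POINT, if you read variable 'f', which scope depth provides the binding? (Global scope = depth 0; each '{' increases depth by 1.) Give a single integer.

Answer: 0

Derivation:
Step 1: declare e=35 at depth 0
Step 2: declare c=(read e)=35 at depth 0
Step 3: declare e=53 at depth 0
Step 4: enter scope (depth=1)
Step 5: exit scope (depth=0)
Step 6: declare c=73 at depth 0
Step 7: declare f=(read e)=53 at depth 0
Visible at query point: c=73 e=53 f=53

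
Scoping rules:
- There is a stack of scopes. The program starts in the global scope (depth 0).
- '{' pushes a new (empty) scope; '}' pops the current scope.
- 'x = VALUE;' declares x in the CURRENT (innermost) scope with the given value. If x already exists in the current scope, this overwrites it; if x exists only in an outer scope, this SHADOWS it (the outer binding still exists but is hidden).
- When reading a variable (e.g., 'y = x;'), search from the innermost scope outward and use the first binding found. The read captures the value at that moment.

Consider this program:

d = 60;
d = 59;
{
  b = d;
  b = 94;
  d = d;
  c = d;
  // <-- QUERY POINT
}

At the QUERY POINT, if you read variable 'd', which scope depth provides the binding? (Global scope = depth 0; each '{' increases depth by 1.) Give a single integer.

Step 1: declare d=60 at depth 0
Step 2: declare d=59 at depth 0
Step 3: enter scope (depth=1)
Step 4: declare b=(read d)=59 at depth 1
Step 5: declare b=94 at depth 1
Step 6: declare d=(read d)=59 at depth 1
Step 7: declare c=(read d)=59 at depth 1
Visible at query point: b=94 c=59 d=59

Answer: 1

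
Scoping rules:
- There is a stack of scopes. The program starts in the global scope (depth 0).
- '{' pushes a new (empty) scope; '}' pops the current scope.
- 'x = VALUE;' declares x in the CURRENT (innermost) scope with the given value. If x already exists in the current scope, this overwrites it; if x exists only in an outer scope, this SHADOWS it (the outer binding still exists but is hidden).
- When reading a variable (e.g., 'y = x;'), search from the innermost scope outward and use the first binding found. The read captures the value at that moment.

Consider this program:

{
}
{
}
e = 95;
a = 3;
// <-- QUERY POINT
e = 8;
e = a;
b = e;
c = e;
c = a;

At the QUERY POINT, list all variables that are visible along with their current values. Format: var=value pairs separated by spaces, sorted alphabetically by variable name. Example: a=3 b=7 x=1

Answer: a=3 e=95

Derivation:
Step 1: enter scope (depth=1)
Step 2: exit scope (depth=0)
Step 3: enter scope (depth=1)
Step 4: exit scope (depth=0)
Step 5: declare e=95 at depth 0
Step 6: declare a=3 at depth 0
Visible at query point: a=3 e=95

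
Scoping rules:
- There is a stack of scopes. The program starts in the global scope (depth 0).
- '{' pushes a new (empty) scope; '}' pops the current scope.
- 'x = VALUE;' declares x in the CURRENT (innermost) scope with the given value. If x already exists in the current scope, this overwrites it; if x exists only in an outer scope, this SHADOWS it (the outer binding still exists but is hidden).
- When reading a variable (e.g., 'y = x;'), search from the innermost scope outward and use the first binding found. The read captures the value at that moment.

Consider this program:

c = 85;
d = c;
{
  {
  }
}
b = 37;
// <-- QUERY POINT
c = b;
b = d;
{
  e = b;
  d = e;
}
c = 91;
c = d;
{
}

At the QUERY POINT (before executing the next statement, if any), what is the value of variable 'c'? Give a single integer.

Step 1: declare c=85 at depth 0
Step 2: declare d=(read c)=85 at depth 0
Step 3: enter scope (depth=1)
Step 4: enter scope (depth=2)
Step 5: exit scope (depth=1)
Step 6: exit scope (depth=0)
Step 7: declare b=37 at depth 0
Visible at query point: b=37 c=85 d=85

Answer: 85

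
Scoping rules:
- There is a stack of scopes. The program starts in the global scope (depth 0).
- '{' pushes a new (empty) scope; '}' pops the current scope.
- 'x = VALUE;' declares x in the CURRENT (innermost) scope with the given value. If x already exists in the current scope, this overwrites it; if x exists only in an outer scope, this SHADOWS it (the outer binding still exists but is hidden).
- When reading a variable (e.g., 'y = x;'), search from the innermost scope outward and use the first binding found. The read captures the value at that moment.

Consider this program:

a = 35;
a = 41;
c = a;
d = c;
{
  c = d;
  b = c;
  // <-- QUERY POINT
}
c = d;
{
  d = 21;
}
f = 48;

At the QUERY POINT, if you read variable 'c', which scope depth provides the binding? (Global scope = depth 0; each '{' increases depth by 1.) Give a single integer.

Step 1: declare a=35 at depth 0
Step 2: declare a=41 at depth 0
Step 3: declare c=(read a)=41 at depth 0
Step 4: declare d=(read c)=41 at depth 0
Step 5: enter scope (depth=1)
Step 6: declare c=(read d)=41 at depth 1
Step 7: declare b=(read c)=41 at depth 1
Visible at query point: a=41 b=41 c=41 d=41

Answer: 1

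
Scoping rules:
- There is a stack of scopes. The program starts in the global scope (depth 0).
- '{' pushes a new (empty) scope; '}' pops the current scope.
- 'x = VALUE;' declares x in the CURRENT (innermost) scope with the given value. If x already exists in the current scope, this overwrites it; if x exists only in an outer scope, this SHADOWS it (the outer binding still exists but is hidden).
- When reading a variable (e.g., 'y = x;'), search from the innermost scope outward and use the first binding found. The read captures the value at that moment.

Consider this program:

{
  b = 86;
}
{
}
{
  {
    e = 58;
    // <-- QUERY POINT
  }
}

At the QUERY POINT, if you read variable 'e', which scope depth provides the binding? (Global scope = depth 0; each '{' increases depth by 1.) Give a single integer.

Step 1: enter scope (depth=1)
Step 2: declare b=86 at depth 1
Step 3: exit scope (depth=0)
Step 4: enter scope (depth=1)
Step 5: exit scope (depth=0)
Step 6: enter scope (depth=1)
Step 7: enter scope (depth=2)
Step 8: declare e=58 at depth 2
Visible at query point: e=58

Answer: 2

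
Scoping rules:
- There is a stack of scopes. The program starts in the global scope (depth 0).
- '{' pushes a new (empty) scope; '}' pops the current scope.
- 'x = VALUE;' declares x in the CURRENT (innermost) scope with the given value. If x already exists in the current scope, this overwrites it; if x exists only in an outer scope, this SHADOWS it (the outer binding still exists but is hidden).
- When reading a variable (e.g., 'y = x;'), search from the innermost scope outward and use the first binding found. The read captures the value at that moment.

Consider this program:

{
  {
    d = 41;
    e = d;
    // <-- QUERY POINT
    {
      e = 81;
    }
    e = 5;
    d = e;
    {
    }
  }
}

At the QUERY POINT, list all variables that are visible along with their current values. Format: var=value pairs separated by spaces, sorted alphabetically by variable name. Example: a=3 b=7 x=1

Answer: d=41 e=41

Derivation:
Step 1: enter scope (depth=1)
Step 2: enter scope (depth=2)
Step 3: declare d=41 at depth 2
Step 4: declare e=(read d)=41 at depth 2
Visible at query point: d=41 e=41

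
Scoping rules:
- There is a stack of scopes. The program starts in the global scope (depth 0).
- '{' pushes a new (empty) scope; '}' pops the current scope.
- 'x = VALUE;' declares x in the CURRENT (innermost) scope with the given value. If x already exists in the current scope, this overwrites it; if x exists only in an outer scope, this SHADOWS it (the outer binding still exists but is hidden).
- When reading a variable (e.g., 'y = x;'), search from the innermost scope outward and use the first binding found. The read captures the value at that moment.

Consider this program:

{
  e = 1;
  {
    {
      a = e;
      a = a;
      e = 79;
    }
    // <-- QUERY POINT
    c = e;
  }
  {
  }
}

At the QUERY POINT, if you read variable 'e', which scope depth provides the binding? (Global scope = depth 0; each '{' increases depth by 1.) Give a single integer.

Step 1: enter scope (depth=1)
Step 2: declare e=1 at depth 1
Step 3: enter scope (depth=2)
Step 4: enter scope (depth=3)
Step 5: declare a=(read e)=1 at depth 3
Step 6: declare a=(read a)=1 at depth 3
Step 7: declare e=79 at depth 3
Step 8: exit scope (depth=2)
Visible at query point: e=1

Answer: 1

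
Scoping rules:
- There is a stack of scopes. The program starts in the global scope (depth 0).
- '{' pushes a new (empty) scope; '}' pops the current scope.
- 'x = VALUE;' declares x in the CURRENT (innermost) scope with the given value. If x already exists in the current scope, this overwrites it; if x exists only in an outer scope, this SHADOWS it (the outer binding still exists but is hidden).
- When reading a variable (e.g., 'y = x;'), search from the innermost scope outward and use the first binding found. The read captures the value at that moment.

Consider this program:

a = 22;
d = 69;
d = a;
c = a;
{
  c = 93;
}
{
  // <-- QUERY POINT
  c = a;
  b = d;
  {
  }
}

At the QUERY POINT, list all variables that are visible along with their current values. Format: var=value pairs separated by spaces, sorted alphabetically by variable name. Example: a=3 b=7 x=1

Step 1: declare a=22 at depth 0
Step 2: declare d=69 at depth 0
Step 3: declare d=(read a)=22 at depth 0
Step 4: declare c=(read a)=22 at depth 0
Step 5: enter scope (depth=1)
Step 6: declare c=93 at depth 1
Step 7: exit scope (depth=0)
Step 8: enter scope (depth=1)
Visible at query point: a=22 c=22 d=22

Answer: a=22 c=22 d=22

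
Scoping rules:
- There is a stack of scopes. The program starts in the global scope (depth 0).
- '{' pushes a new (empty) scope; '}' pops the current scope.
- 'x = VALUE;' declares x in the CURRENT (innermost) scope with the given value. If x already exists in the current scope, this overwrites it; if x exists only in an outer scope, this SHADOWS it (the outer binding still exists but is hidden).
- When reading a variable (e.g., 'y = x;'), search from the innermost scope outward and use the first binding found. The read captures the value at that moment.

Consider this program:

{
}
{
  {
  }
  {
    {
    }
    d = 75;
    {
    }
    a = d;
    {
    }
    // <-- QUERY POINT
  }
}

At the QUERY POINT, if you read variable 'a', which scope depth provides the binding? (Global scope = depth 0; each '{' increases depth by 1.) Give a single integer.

Step 1: enter scope (depth=1)
Step 2: exit scope (depth=0)
Step 3: enter scope (depth=1)
Step 4: enter scope (depth=2)
Step 5: exit scope (depth=1)
Step 6: enter scope (depth=2)
Step 7: enter scope (depth=3)
Step 8: exit scope (depth=2)
Step 9: declare d=75 at depth 2
Step 10: enter scope (depth=3)
Step 11: exit scope (depth=2)
Step 12: declare a=(read d)=75 at depth 2
Step 13: enter scope (depth=3)
Step 14: exit scope (depth=2)
Visible at query point: a=75 d=75

Answer: 2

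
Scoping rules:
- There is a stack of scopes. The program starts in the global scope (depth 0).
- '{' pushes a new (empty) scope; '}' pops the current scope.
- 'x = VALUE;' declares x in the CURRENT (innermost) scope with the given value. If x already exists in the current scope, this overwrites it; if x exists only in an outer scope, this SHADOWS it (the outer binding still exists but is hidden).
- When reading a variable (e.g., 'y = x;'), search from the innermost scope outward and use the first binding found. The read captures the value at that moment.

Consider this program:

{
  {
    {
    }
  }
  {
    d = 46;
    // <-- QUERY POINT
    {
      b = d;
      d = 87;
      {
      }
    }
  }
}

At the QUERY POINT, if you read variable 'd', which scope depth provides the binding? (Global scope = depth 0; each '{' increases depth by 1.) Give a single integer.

Step 1: enter scope (depth=1)
Step 2: enter scope (depth=2)
Step 3: enter scope (depth=3)
Step 4: exit scope (depth=2)
Step 5: exit scope (depth=1)
Step 6: enter scope (depth=2)
Step 7: declare d=46 at depth 2
Visible at query point: d=46

Answer: 2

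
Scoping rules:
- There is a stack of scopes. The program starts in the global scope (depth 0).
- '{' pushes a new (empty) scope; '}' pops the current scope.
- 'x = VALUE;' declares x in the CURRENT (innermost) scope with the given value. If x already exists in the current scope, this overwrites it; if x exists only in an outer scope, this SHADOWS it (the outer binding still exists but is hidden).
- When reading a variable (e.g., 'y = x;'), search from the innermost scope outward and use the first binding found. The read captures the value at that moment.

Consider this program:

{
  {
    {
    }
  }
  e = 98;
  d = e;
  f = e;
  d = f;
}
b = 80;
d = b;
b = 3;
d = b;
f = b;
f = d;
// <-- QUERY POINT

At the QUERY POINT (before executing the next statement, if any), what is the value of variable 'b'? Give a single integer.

Answer: 3

Derivation:
Step 1: enter scope (depth=1)
Step 2: enter scope (depth=2)
Step 3: enter scope (depth=3)
Step 4: exit scope (depth=2)
Step 5: exit scope (depth=1)
Step 6: declare e=98 at depth 1
Step 7: declare d=(read e)=98 at depth 1
Step 8: declare f=(read e)=98 at depth 1
Step 9: declare d=(read f)=98 at depth 1
Step 10: exit scope (depth=0)
Step 11: declare b=80 at depth 0
Step 12: declare d=(read b)=80 at depth 0
Step 13: declare b=3 at depth 0
Step 14: declare d=(read b)=3 at depth 0
Step 15: declare f=(read b)=3 at depth 0
Step 16: declare f=(read d)=3 at depth 0
Visible at query point: b=3 d=3 f=3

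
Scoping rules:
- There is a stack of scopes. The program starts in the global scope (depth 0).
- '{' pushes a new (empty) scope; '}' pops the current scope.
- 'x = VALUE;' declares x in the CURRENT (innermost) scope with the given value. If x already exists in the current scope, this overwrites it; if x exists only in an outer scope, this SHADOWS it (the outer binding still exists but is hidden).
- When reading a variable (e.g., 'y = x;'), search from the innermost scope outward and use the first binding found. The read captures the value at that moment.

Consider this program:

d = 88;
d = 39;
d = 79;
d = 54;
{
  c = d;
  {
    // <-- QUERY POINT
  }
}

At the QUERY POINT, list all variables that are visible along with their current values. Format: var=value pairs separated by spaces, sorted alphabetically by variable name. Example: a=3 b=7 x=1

Answer: c=54 d=54

Derivation:
Step 1: declare d=88 at depth 0
Step 2: declare d=39 at depth 0
Step 3: declare d=79 at depth 0
Step 4: declare d=54 at depth 0
Step 5: enter scope (depth=1)
Step 6: declare c=(read d)=54 at depth 1
Step 7: enter scope (depth=2)
Visible at query point: c=54 d=54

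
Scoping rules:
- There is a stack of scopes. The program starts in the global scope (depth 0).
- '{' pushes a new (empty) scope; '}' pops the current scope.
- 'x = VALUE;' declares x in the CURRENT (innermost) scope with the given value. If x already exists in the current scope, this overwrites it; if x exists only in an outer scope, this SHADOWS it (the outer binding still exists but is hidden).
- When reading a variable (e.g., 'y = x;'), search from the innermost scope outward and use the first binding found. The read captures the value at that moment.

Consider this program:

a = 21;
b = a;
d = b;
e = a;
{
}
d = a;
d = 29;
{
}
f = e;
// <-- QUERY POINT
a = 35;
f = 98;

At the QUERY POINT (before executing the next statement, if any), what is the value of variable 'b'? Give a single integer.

Step 1: declare a=21 at depth 0
Step 2: declare b=(read a)=21 at depth 0
Step 3: declare d=(read b)=21 at depth 0
Step 4: declare e=(read a)=21 at depth 0
Step 5: enter scope (depth=1)
Step 6: exit scope (depth=0)
Step 7: declare d=(read a)=21 at depth 0
Step 8: declare d=29 at depth 0
Step 9: enter scope (depth=1)
Step 10: exit scope (depth=0)
Step 11: declare f=(read e)=21 at depth 0
Visible at query point: a=21 b=21 d=29 e=21 f=21

Answer: 21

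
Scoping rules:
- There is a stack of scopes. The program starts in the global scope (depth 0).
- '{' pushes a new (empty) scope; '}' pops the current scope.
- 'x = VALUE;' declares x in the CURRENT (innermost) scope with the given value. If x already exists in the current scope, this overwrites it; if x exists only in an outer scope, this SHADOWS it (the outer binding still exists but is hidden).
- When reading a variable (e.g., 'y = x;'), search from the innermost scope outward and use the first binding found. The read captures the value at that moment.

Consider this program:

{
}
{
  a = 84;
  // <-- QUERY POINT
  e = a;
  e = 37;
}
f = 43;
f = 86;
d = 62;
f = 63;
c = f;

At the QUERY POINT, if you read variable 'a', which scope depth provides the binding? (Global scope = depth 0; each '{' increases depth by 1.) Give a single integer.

Step 1: enter scope (depth=1)
Step 2: exit scope (depth=0)
Step 3: enter scope (depth=1)
Step 4: declare a=84 at depth 1
Visible at query point: a=84

Answer: 1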